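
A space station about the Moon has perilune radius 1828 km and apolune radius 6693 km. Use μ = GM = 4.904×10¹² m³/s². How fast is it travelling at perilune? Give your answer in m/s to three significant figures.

v ≈ 2050 m/s

Semi-major axis a = (r_p + r_a)/2 = 4260.5 km = 4.260×10⁶ m.
Vis-viva: v² = μ(2/r − 1/a) = 4.904×10¹² × (1.094×10⁻⁶ − 2.347×10⁻⁷) = 4.214×10⁶ m²/s².
v = 2053 m/s.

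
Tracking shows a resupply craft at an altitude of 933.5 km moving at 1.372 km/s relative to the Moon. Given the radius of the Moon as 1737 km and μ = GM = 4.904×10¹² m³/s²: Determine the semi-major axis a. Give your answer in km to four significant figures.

r = 1737 + 933.5 = 2670.5 km = 2.670×10⁶ m.
Vis-viva rearranged: 1/a = 2/r − v²/μ = 7.489×10⁻⁷ − 3.838×10⁻⁷ = 3.651×10⁻⁷ m⁻¹.
a = 2.739×10⁶ m = 2739.1 km.

a ≈ 2739 km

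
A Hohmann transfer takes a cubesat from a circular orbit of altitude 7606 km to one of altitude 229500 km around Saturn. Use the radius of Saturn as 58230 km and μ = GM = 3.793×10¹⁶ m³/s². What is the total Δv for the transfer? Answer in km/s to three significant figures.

r₁ = 58230 + 7606 = 65836 km = 6.5836×10⁷ m.
r₂ = 58230 + 229500 = 287730 km = 2.8773×10⁸ m.
Transfer ellipse a_t = (r₁ + r₂)/2 = 1.768×10⁸ m.
At r₁: circular v_c1 = √(μ/r₁) = 24000 m/s; transfer-perikrone v_p = √[μ(2/r₁ − 1/a_t)] = 30620 m/s.
Δv₁ = v_p − v_c1 = 6619 m/s.
At r₂: circular v_c2 = √(μ/r₂) = 11480 m/s; transfer-apokrone v_a = √[μ(2/r₂ − 1/a_t)] = 7007 m/s.
Δv₂ = v_c2 − v_a = 4475 m/s.
Total Δv = Δv₁ + Δv₂ = 11090 m/s = 11.09 km/s.

Δv_total ≈ 11.1 km/s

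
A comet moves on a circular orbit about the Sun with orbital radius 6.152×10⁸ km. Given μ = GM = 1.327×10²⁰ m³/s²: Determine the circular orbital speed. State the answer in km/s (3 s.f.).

r = 6.152×10⁸ km = 6.152×10¹¹ m.
For a circular orbit v = √(μ/r) = √(1.327×10²⁰ / 6.152×10¹¹) = √(2.157×10⁸) = 14690 m/s.
That is 14.69 km/s.

v ≈ 14.7 km/s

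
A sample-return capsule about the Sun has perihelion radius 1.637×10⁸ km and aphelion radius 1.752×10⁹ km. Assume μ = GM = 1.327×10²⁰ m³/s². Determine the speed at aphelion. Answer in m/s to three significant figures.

v ≈ 3600 m/s

Semi-major axis a = (r_p + r_a)/2 = 9.5785×10⁸ km = 9.578×10¹¹ m.
Vis-viva: v² = μ(2/r − 1/a) = 1.327×10²⁰ × (1.142×10⁻¹² − 1.044×10⁻¹²) = 1.294×10⁷ m²/s².
v = 3598 m/s.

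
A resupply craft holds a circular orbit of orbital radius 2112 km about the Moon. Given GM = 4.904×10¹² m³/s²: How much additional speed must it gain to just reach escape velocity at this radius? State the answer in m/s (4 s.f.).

r = 2112 km = 2.112×10⁶ m.
Circular speed v_c = √(μ/r) = 1524 m/s.
Escape speed v_esc = √(2μ/r) = √2 × v_c = 2155 m/s.
Δv = v_esc − v_c = 631.2 m/s.

Δv ≈ 631.2 m/s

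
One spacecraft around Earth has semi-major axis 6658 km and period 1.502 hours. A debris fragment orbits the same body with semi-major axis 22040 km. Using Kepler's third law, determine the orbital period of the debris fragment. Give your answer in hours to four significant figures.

T₂ ≈ 9.046 hours

Kepler's third law: T² ∝ a³, so T₂ = T₁ (a₂/a₁)^(3/2).
a₂/a₁ = 3.310, (a₂/a₁)^(3/2) = 6.023.
T₂ = 1.502 × 6.023 = 9.046 hours.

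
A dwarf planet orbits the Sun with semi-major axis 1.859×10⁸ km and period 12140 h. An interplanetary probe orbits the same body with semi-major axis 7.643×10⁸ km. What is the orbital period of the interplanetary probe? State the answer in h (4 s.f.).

T₂ ≈ 1.012×10⁵ h

Kepler's third law: T² ∝ a³, so T₂ = T₁ (a₂/a₁)^(3/2).
a₂/a₁ = 4.111, (a₂/a₁)^(3/2) = 8.336.
T₂ = 12140 × 8.336 = 1.012×10⁵ h.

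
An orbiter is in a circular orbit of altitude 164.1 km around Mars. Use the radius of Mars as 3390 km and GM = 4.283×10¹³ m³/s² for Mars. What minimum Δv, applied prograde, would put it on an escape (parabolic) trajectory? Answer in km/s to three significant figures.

r = 3390 + 164.1 = 3554.1 km = 3.5541×10⁶ m.
Circular speed v_c = √(μ/r) = 3471 m/s.
Escape speed v_esc = √(2μ/r) = √2 × v_c = 4909 m/s.
Δv = v_esc − v_c = 1438 m/s = 1.438 km/s.

Δv ≈ 1.44 km/s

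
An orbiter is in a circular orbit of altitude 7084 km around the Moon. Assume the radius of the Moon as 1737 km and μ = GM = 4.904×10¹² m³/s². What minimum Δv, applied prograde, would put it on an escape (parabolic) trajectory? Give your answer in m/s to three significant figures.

r = 1737 + 7084 = 8821.0 km = 8.8210×10⁶ m.
Circular speed v_c = √(μ/r) = 745.6 m/s.
Escape speed v_esc = √(2μ/r) = √2 × v_c = 1054 m/s.
Δv = v_esc − v_c = 308.8 m/s.

Δv ≈ 309 m/s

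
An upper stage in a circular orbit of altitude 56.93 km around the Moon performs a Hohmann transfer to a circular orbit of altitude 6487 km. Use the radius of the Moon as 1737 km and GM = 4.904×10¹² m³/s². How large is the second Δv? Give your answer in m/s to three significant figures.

Δv ≈ 310 m/s

r₁ = 1737 + 56.93 = 1793.9 km = 1.7939×10⁶ m.
r₂ = 1737 + 6487 = 8224.0 km = 8.2240×10⁶ m.
Transfer ellipse a_t = (r₁ + r₂)/2 = 5.009×10⁶ m.
At r₁: circular v_c1 = √(μ/r₁) = 1653 m/s; transfer-perilune v_p = √[μ(2/r₁ − 1/a_t)] = 2119 m/s.
At r₂: circular v_c2 = √(μ/r₂) = 772.2 m/s; transfer-apolune v_a = √[μ(2/r₂ − 1/a_t)] = 462.1 m/s.
Δv₂ = v_c2 − v_a = 310.1 m/s.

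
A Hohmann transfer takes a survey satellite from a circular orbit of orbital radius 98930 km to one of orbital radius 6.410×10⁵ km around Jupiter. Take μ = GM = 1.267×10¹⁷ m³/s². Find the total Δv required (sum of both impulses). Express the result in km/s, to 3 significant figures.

r₁ = 98930 km = 9.893×10⁷ m.
r₂ = 6.410×10⁵ km = 6.410×10⁸ m.
Transfer ellipse a_t = (r₁ + r₂)/2 = 3.700×10⁸ m.
At r₁: circular v_c1 = √(μ/r₁) = 35790 m/s; transfer-perijove v_p = √[μ(2/r₁ − 1/a_t)] = 47110 m/s.
Δv₁ = v_p − v_c1 = 11320 m/s.
At r₂: circular v_c2 = √(μ/r₂) = 14060 m/s; transfer-apojove v_a = √[μ(2/r₂ − 1/a_t)] = 7270 m/s.
Δv₂ = v_c2 − v_a = 6789 m/s.
Total Δv = Δv₁ + Δv₂ = 18110 m/s = 18.11 km/s.

Δv_total ≈ 18.1 km/s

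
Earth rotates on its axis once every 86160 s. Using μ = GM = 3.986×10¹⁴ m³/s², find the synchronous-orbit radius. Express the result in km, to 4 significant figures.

r_sync ≈ 42160 km

A synchronous orbit has period T, so by Kepler's third law a = (μT²/4π²)^(1/3).
μT²/4π² = 3.986×10¹⁴ × (8.616×10⁴)² / 39.48 = 7.495×10²² m³.
a = 4.216×10⁷ m = 42163 km.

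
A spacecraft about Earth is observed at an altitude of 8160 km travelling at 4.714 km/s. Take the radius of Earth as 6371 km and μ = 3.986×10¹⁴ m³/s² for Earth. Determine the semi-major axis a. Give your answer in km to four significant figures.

r = 6371 + 8160 = 14531 km = 1.453×10⁷ m.
Vis-viva rearranged: 1/a = 2/r − v²/μ = 1.376×10⁻⁷ − 5.575×10⁻⁸ = 8.189×10⁻⁸ m⁻¹.
a = 1.221×10⁷ m = 12212 km.

a ≈ 12210 km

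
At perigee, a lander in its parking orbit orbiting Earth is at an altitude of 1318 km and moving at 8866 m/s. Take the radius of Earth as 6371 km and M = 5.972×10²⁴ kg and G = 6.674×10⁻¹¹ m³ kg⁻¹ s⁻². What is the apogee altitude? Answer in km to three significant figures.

μ = GM = 6.674×10⁻¹¹ × 5.972×10²⁴ = 3.986×10¹⁴ m³/s².
r_p = 6371 + 1318 = 7689.0 km = 7.689×10⁶ m.
Specific energy ε = v²/2 − μ/r = -1.253×10⁷ J/kg, so a = −μ/(2ε) = 1.590×10⁷ m.
The apsides satisfy r_p + r_a = 2a, so the apogee radius is 2a − r_p = 2.411×10⁷ m = 24111 km.
Apogee altitude = 24111 − 6371 = 17740 km.

apogee altitude ≈ 17700 km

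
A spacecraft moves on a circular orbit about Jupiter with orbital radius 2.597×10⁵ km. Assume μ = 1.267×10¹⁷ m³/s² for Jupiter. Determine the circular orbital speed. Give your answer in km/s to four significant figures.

r = 2.597×10⁵ km = 2.597×10⁸ m.
For a circular orbit v = √(μ/r) = √(1.267×10¹⁷ / 2.597×10⁸) = √(4.879×10⁸) = 22090 m/s.
That is 22.09 km/s.

v ≈ 22.09 km/s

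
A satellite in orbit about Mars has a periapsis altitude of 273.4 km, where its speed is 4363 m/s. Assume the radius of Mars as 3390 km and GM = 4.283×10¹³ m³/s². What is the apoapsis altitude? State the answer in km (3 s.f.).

r_p = 3390 + 273.4 = 3663.4 km = 3.663×10⁶ m.
Specific energy ε = v²/2 − μ/r = -2.173×10⁶ J/kg, so a = −μ/(2ε) = 9.853×10⁶ m.
The apsides satisfy r_p + r_a = 2a, so the apoapsis radius is 2a − r_p = 1.604×10⁷ m = 16043 km.
Apoapsis altitude = 16043 − 3390 = 12653 km.

apoapsis altitude ≈ 12700 km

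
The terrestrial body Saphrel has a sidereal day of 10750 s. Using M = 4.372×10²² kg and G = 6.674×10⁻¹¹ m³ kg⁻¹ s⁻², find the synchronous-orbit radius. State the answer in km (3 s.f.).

μ = GM = 6.674×10⁻¹¹ × 4.372×10²² = 2.918×10¹² m³/s².
A synchronous orbit has period T, so by Kepler's third law a = (μT²/4π²)^(1/3).
μT²/4π² = 2.918×10¹² × (1.075×10⁴)² / 39.48 = 8.541×10¹⁸ m³.
a = 2.044×10⁶ m = 2044.1 km.

r_sync ≈ 2040 km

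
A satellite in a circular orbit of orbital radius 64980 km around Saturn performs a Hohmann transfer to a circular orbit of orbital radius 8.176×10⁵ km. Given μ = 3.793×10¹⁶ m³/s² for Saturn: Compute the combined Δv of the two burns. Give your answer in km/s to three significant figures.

r₁ = 64980 km = 6.498×10⁷ m.
r₂ = 8.176×10⁵ km = 8.176×10⁸ m.
Transfer ellipse a_t = (r₁ + r₂)/2 = 4.413×10⁸ m.
At r₁: circular v_c1 = √(μ/r₁) = 24160 m/s; transfer-perikrone v_p = √[μ(2/r₁ − 1/a_t)] = 32890 m/s.
Δv₁ = v_p − v_c1 = 8726 m/s.
At r₂: circular v_c2 = √(μ/r₂) = 6811 m/s; transfer-apokrone v_a = √[μ(2/r₂ − 1/a_t)] = 2614 m/s.
Δv₂ = v_c2 − v_a = 4198 m/s.
Total Δv = Δv₁ + Δv₂ = 12920 m/s = 12.92 km/s.

Δv_total ≈ 12.9 km/s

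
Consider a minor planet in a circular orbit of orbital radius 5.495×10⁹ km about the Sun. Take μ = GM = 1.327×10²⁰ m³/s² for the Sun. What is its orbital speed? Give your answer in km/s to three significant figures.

v ≈ 4.91 km/s

r = 5.495×10⁹ km = 5.495×10¹² m.
For a circular orbit v = √(μ/r) = √(1.327×10²⁰ / 5.495×10¹²) = √(2.415×10⁷) = 4914 m/s.
That is 4.914 km/s.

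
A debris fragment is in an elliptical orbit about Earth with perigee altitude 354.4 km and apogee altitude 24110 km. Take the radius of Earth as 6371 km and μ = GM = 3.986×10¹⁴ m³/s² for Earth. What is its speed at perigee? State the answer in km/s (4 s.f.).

v ≈ 9.854 km/s

r_p = 6371 + 354.4 = 6725.4 km = 6.7254×10⁶ m.
r_a = 6371 + 24110 = 30481 km = 3.0481×10⁷ m.
Semi-major axis a = (r_p + r_a)/2 = 18603 km = 1.860×10⁷ m.
Vis-viva: v² = μ(2/r − 1/a) = 3.986×10¹⁴ × (2.974×10⁻⁷ − 5.375×10⁻⁸) = 9.711×10⁷ m²/s².
v = 9854 m/s = 9.854 km/s.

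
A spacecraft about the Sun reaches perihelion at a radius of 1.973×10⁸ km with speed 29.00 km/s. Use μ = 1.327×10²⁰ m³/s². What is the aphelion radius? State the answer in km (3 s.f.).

aphelion radius ≈ 3.29×10⁸ km

r_p = 1.973×10¹¹ m.
Specific energy ε = v²/2 − μ/r = -2.521×10⁸ J/kg, so a = −μ/(2ε) = 2.632×10¹¹ m.
The apsides satisfy r_p + r_a = 2a, so the aphelion radius is 2a − r_p = 3.291×10¹¹ m = 3.2912×10⁸ km.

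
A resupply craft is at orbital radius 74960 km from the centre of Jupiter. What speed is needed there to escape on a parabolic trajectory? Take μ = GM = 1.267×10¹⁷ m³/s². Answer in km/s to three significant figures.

r = 74960 km = 7.496×10⁷ m.
Escape speed v_esc = √(2μ/r) = √(2 × 1.267×10¹⁷ / 7.496×10⁷) = √(3.380×10⁹) = 58140 m/s.
= 58.14 km/s.

v_esc ≈ 58.1 km/s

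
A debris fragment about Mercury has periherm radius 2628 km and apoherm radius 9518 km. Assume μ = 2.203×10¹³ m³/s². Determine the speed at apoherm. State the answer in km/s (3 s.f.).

v ≈ 1.00 km/s

Semi-major axis a = (r_p + r_a)/2 = 6073.0 km = 6.073×10⁶ m.
Vis-viva: v² = μ(2/r − 1/a) = 2.203×10¹³ × (2.101×10⁻⁷ − 1.647×10⁻⁷) = 1.002×10⁶ m²/s².
v = 1001 m/s = 1.001 km/s.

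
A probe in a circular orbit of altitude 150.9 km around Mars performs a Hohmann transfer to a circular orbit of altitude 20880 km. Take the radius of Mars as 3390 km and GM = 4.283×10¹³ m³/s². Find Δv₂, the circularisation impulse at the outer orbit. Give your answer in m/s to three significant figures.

r₁ = 3390 + 150.9 = 3540.9 km = 3.5409×10⁶ m.
r₂ = 3390 + 20880 = 24270 km = 2.4270×10⁷ m.
Transfer ellipse a_t = (r₁ + r₂)/2 = 1.391×10⁷ m.
At r₁: circular v_c1 = √(μ/r₁) = 3478 m/s; transfer-periapsis v_p = √[μ(2/r₁ − 1/a_t)] = 4595 m/s.
At r₂: circular v_c2 = √(μ/r₂) = 1328 m/s; transfer-apoapsis v_a = √[μ(2/r₂ − 1/a_t)] = 670.4 m/s.
Δv₂ = v_c2 − v_a = 658.1 m/s.

Δv ≈ 658 m/s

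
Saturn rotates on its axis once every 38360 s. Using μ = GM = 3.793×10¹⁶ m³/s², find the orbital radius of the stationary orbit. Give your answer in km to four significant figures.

r_sync ≈ 1.122×10⁵ km

A synchronous orbit has period T, so by Kepler's third law a = (μT²/4π²)^(1/3).
μT²/4π² = 3.793×10¹⁶ × (3.836×10⁴)² / 39.48 = 1.414×10²⁴ m³.
a = 1.122×10⁸ m = 1.1223×10⁵ km.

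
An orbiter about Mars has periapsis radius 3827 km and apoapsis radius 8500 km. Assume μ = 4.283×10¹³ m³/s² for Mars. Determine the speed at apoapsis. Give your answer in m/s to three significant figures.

v ≈ 1770 m/s

Semi-major axis a = (r_p + r_a)/2 = 6163.5 km = 6.164×10⁶ m.
Vis-viva: v² = μ(2/r − 1/a) = 4.283×10¹³ × (2.353×10⁻⁷ − 1.622×10⁻⁷) = 3.129×10⁶ m²/s².
v = 1769 m/s.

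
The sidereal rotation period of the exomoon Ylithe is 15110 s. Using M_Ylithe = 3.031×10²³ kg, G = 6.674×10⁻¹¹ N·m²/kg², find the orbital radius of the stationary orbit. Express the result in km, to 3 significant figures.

r_sync ≈ 4890 km

μ = GM = 6.674×10⁻¹¹ × 3.031×10²³ = 2.023×10¹³ m³/s².
A synchronous orbit has period T, so by Kepler's third law a = (μT²/4π²)^(1/3).
μT²/4π² = 2.023×10¹³ × (1.511×10⁴)² / 39.48 = 1.170×10²⁰ m³.
a = 4.891×10⁶ m = 4890.8 km.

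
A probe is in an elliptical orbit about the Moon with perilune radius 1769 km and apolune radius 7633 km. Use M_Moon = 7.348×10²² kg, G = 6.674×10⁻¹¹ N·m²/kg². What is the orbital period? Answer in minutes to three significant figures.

T ≈ 482 minutes

μ = GM = 6.674×10⁻¹¹ × 7.348×10²² = 4.904×10¹² m³/s².
Semi-major axis a = (r_p + r_a)/2 = (1769.0 + 7633.0)/2 = 4701.0 km = 4.701×10⁶ m.
By Kepler's third law T = 2π√(a³/μ) = 2π × 4.603×10³ = 2.892×10⁴ s.
= 482.0 minutes.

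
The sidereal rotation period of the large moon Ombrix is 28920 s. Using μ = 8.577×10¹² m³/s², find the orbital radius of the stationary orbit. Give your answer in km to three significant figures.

r_sync ≈ 5660 km

A synchronous orbit has period T, so by Kepler's third law a = (μT²/4π²)^(1/3).
μT²/4π² = 8.577×10¹² × (2.892×10⁴)² / 39.48 = 1.817×10²⁰ m³.
a = 5.664×10⁶ m = 5664.0 km.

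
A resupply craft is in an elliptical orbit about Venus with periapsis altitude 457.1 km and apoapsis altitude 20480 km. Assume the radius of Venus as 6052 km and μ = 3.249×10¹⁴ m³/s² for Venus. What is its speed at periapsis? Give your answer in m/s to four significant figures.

r_p = 6052 + 457.1 = 6509.1 km = 6.5091×10⁶ m.
r_a = 6052 + 20480 = 26532 km = 2.6532×10⁷ m.
Semi-major axis a = (r_p + r_a)/2 = 16521 km = 1.652×10⁷ m.
Vis-viva: v² = μ(2/r − 1/a) = 3.249×10¹⁴ × (3.073×10⁻⁷ − 6.053×10⁻⁸) = 8.016×10⁷ m²/s².
v = 8953 m/s.

v ≈ 8953 m/s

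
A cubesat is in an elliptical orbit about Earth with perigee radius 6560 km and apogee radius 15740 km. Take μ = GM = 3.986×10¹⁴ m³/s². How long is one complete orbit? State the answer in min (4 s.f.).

Semi-major axis a = (r_p + r_a)/2 = (6560.0 + 15740)/2 = 11150 km = 1.115×10⁷ m.
By Kepler's third law T = 2π√(a³/μ) = 2π × 1.865×10³ = 1.172×10⁴ s.
= 195.3 min.

T ≈ 195.3 min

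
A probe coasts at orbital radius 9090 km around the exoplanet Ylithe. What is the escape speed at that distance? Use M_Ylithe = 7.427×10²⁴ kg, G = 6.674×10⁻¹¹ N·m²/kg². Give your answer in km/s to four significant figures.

v_esc ≈ 10.44 km/s

μ = GM = 6.674×10⁻¹¹ × 7.427×10²⁴ = 4.957×10¹⁴ m³/s².
r = 9090 km = 9.090×10⁶ m.
Escape speed v_esc = √(2μ/r) = √(2 × 4.957×10¹⁴ / 9.090×10⁶) = √(1.091×10⁸) = 10440 m/s.
= 10.44 km/s.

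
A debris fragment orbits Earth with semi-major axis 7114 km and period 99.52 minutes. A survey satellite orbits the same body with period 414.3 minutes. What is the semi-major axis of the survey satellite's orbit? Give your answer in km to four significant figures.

a₂ ≈ 18410 km

Kepler's third law: a³ ∝ T², so a₂ = a₁ (T₂/T₁)^(2/3).
T₂/T₁ = 4.163, (T₂/T₁)^(2/3) = 2.588.
a₂ = 7114 × 2.588 = 18410 km.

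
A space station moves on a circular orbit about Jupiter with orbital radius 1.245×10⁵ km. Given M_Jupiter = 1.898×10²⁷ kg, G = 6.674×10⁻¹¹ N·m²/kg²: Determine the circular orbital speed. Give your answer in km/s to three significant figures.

v ≈ 31.9 km/s

μ = GM = 6.674×10⁻¹¹ × 1.898×10²⁷ = 1.267×10¹⁷ m³/s².
r = 1.245×10⁵ km = 1.245×10⁸ m.
For a circular orbit v = √(μ/r) = √(1.267×10¹⁷ / 1.245×10⁸) = √(1.017×10⁹) = 31900 m/s.
That is 31.90 km/s.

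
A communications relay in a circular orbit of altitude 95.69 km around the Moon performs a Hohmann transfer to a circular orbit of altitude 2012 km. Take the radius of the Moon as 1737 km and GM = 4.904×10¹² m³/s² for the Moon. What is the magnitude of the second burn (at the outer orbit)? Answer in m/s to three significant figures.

r₁ = 1737 + 95.69 = 1832.7 km = 1.8327×10⁶ m.
r₂ = 1737 + 2012 = 3749.0 km = 3.7490×10⁶ m.
Transfer ellipse a_t = (r₁ + r₂)/2 = 2.791×10⁶ m.
At r₁: circular v_c1 = √(μ/r₁) = 1636 m/s; transfer-perilune v_p = √[μ(2/r₁ − 1/a_t)] = 1896 m/s.
At r₂: circular v_c2 = √(μ/r₂) = 1144 m/s; transfer-apolune v_a = √[μ(2/r₂ − 1/a_t)] = 926.8 m/s.
Δv₂ = v_c2 − v_a = 216.9 m/s.

Δv ≈ 217 m/s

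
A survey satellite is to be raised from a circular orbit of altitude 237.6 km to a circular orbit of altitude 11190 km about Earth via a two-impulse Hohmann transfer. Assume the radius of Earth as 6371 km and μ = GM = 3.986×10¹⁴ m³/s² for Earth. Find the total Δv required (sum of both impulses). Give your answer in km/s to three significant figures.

Δv_total ≈ 2.84 km/s

r₁ = 6371 + 237.6 = 6608.6 km = 6.6086×10⁶ m.
r₂ = 6371 + 11190 = 17561 km = 1.7561×10⁷ m.
Transfer ellipse a_t = (r₁ + r₂)/2 = 1.208×10⁷ m.
At r₁: circular v_c1 = √(μ/r₁) = 7766 m/s; transfer-perigee v_p = √[μ(2/r₁ − 1/a_t)] = 9362 m/s.
Δv₁ = v_p − v_c1 = 1596 m/s.
At r₂: circular v_c2 = √(μ/r₂) = 4764 m/s; transfer-apogee v_a = √[μ(2/r₂ − 1/a_t)] = 3523 m/s.
Δv₂ = v_c2 − v_a = 1241 m/s.
Total Δv = Δv₁ + Δv₂ = 2837 m/s = 2.837 km/s.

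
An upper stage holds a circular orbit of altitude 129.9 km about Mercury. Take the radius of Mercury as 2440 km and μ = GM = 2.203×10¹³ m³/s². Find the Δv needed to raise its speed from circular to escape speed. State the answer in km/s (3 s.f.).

r = 2440 + 129.9 = 2569.9 km = 2.5699×10⁶ m.
Circular speed v_c = √(μ/r) = 2928 m/s.
Escape speed v_esc = √(2μ/r) = √2 × v_c = 4141 m/s.
Δv = v_esc − v_c = 1213 m/s = 1.213 km/s.

Δv ≈ 1.21 km/s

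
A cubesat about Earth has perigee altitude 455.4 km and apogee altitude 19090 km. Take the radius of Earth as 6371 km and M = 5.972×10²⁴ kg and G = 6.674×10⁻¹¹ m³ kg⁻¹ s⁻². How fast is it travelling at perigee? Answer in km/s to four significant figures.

v ≈ 9.596 km/s

μ = GM = 6.674×10⁻¹¹ × 5.972×10²⁴ = 3.986×10¹⁴ m³/s².
r_p = 6371 + 455.4 = 6826.4 km = 6.8264×10⁶ m.
r_a = 6371 + 19090 = 25461 km = 2.5461×10⁷ m.
Semi-major axis a = (r_p + r_a)/2 = 16144 km = 1.614×10⁷ m.
Vis-viva: v² = μ(2/r − 1/a) = 3.986×10¹⁴ × (2.930×10⁻⁷ − 6.194×10⁻⁸) = 9.208×10⁷ m²/s².
v = 9596 m/s = 9.596 km/s.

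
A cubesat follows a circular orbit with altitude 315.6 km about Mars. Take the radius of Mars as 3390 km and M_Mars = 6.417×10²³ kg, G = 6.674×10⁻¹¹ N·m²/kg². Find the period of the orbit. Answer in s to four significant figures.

μ = GM = 6.674×10⁻¹¹ × 6.417×10²³ = 4.283×10¹³ m³/s².
r = 3390 + 315.6 = 3705.6 km = 3.7056×10⁶ m.
Kepler's third law: T = 2π√(r³/μ) = 2π√((3.706×10⁶)³ / 4.283×10¹³).
r³/μ = 1.188×10⁶ s², so T = 2π × 1.090×10³ = 6.849×10³ s.

T ≈ 6849 s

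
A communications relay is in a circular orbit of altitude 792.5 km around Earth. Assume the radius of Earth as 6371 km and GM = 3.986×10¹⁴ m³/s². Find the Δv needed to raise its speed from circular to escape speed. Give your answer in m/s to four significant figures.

r = 6371 + 792.5 = 7163.5 km = 7.1635×10⁶ m.
Circular speed v_c = √(μ/r) = 7459 m/s.
Escape speed v_esc = √(2μ/r) = √2 × v_c = 10550 m/s.
Δv = v_esc − v_c = 3090 m/s.

Δv ≈ 3090 m/s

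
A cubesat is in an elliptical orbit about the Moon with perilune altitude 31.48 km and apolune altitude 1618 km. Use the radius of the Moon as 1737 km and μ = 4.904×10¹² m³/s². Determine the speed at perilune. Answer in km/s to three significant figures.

r_p = 1737 + 31.48 = 1768.5 km = 1.7685×10⁶ m.
r_a = 1737 + 1618 = 3355.0 km = 3.3550×10⁶ m.
Semi-major axis a = (r_p + r_a)/2 = 2561.7 km = 2.562×10⁶ m.
Vis-viva: v² = μ(2/r − 1/a) = 4.904×10¹² × (1.131×10⁻⁶ − 3.904×10⁻⁷) = 3.632×10⁶ m²/s².
v = 1906 m/s = 1.906 km/s.

v ≈ 1.91 km/s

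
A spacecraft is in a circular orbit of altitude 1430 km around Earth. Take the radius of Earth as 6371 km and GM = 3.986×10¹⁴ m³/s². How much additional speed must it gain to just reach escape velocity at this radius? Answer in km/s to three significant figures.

r = 6371 + 1430 = 7801.0 km = 7.8010×10⁶ m.
Circular speed v_c = √(μ/r) = 7148 m/s.
Escape speed v_esc = √(2μ/r) = √2 × v_c = 10110 m/s.
Δv = v_esc − v_c = 2961 m/s = 2.961 km/s.

Δv ≈ 2.96 km/s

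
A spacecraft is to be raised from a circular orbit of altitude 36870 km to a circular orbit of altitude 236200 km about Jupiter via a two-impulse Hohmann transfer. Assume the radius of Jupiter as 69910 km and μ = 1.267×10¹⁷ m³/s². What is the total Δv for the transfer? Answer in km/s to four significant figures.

r₁ = 69910 + 36870 = 106780 km = 1.0678×10⁸ m.
r₂ = 69910 + 236200 = 306110 km = 3.0611×10⁸ m.
Transfer ellipse a_t = (r₁ + r₂)/2 = 2.064×10⁸ m.
At r₁: circular v_c1 = √(μ/r₁) = 34450 m/s; transfer-perijove v_p = √[μ(2/r₁ − 1/a_t)] = 41940 m/s.
Δv₁ = v_p − v_c1 = 7499 m/s.
At r₂: circular v_c2 = √(μ/r₂) = 20340 m/s; transfer-apojove v_a = √[μ(2/r₂ − 1/a_t)] = 14630 m/s.
Δv₂ = v_c2 − v_a = 5713 m/s.
Total Δv = Δv₁ + Δv₂ = 13210 m/s = 13.21 km/s.

Δv_total ≈ 13.21 km/s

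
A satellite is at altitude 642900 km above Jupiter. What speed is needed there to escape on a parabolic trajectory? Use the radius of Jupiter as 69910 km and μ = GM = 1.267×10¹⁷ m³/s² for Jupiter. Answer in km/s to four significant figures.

r = 69910 + 642900 = 712810 km = 7.1281×10⁸ m.
Escape speed v_esc = √(2μ/r) = √(2 × 1.267×10¹⁷ / 7.128×10⁸) = √(3.555×10⁸) = 18850 m/s.
= 18.85 km/s.

v_esc ≈ 18.85 km/s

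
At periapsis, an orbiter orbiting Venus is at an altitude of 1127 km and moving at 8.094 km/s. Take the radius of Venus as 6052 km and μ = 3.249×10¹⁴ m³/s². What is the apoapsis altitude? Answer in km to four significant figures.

r_p = 6052 + 1127 = 7179.0 km = 7.179×10⁶ m.
Specific energy ε = v²/2 − μ/r = -1.250×10⁷ J/kg, so a = −μ/(2ε) = 1.300×10⁷ m.
The apsides satisfy r_p + r_a = 2a, so the apoapsis radius is 2a − r_p = 1.881×10⁷ m = 18812 km.
Apoapsis altitude = 18812 − 6052 = 12760 km.

apoapsis altitude ≈ 12760 km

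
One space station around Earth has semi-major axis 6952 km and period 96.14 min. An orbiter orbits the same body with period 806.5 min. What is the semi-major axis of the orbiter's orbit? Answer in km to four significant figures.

a₂ ≈ 28700 km

Kepler's third law: a³ ∝ T², so a₂ = a₁ (T₂/T₁)^(2/3).
T₂/T₁ = 8.389, (T₂/T₁)^(2/3) = 4.129.
a₂ = 6952 × 4.129 = 28700 km.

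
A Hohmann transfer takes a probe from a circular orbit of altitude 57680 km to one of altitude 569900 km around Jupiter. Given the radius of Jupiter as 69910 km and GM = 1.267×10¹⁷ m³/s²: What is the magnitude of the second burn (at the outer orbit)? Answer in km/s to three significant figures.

r₁ = 69910 + 57680 = 127590 km = 1.2759×10⁸ m.
r₂ = 69910 + 569900 = 639810 km = 6.3981×10⁸ m.
Transfer ellipse a_t = (r₁ + r₂)/2 = 3.837×10⁸ m.
At r₁: circular v_c1 = √(μ/r₁) = 31510 m/s; transfer-perijove v_p = √[μ(2/r₁ − 1/a_t)] = 40690 m/s.
At r₂: circular v_c2 = √(μ/r₂) = 14070 m/s; transfer-apojove v_a = √[μ(2/r₂ − 1/a_t)] = 8115 m/s.
Δv₂ = v_c2 − v_a = 5957 m/s.
= 5.957 km/s.

Δv ≈ 5.96 km/s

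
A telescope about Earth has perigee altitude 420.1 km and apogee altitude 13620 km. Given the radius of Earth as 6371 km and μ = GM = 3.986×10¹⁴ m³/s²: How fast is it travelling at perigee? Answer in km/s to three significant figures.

r_p = 6371 + 420.1 = 6791.1 km = 6.7911×10⁶ m.
r_a = 6371 + 13620 = 19991 km = 1.9991×10⁷ m.
Semi-major axis a = (r_p + r_a)/2 = 13391 km = 1.339×10⁷ m.
Vis-viva: v² = μ(2/r − 1/a) = 3.986×10¹⁴ × (2.945×10⁻⁷ − 7.468×10⁻⁸) = 8.762×10⁷ m²/s².
v = 9361 m/s = 9.361 km/s.

v ≈ 9.36 km/s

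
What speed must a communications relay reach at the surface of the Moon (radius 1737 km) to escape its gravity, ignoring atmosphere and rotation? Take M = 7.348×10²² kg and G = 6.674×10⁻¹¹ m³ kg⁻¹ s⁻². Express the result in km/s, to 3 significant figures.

μ = GM = 6.674×10⁻¹¹ × 7.348×10²² = 4.904×10¹² m³/s².
r = R = 1.737×10⁶ m.
Escape speed v_esc = √(2μ/r) = √(2 × 4.904×10¹² / 1.737×10⁶) = √(5.647×10⁶) = 2376 m/s.
= 2.376 km/s.

v_esc ≈ 2.38 km/s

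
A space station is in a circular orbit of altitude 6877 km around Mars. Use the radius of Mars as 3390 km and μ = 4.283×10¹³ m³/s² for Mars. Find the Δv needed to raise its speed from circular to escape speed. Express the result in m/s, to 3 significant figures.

Δv ≈ 846 m/s

r = 3390 + 6877 = 10267 km = 1.0267×10⁷ m.
Circular speed v_c = √(μ/r) = 2042 m/s.
Escape speed v_esc = √(2μ/r) = √2 × v_c = 2888 m/s.
Δv = v_esc − v_c = 846.0 m/s.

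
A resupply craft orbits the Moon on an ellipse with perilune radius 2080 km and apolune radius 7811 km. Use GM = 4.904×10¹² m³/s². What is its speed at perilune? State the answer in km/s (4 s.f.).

v ≈ 1.930 km/s

Semi-major axis a = (r_p + r_a)/2 = 4945.5 km = 4.946×10⁶ m.
Vis-viva: v² = μ(2/r − 1/a) = 4.904×10¹² × (9.615×10⁻⁷ − 2.022×10⁻⁷) = 3.724×10⁶ m²/s².
v = 1930 m/s = 1.930 km/s.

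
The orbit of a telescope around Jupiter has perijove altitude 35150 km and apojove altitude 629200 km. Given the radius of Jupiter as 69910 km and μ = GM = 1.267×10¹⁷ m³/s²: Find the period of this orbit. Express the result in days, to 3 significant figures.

T ≈ 1.65 days

r_p = 69910 + 35150 = 105060 km = 1.0506×10⁸ m.
r_a = 69910 + 629200 = 699110 km = 6.9911×10⁸ m.
Semi-major axis a = (r_p + r_a)/2 = (1.0506×10⁵ + 6.9911×10⁵)/2 = 4.0208×10⁵ km = 4.021×10⁸ m.
By Kepler's third law T = 2π√(a³/μ) = 2π × 2.265×10⁴ = 1.423×10⁵ s.
= 1.647 days.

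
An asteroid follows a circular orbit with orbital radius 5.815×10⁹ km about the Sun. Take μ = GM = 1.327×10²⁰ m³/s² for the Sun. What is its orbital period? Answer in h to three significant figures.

r = 5.815×10⁹ km = 5.815×10¹² m.
Kepler's third law: T = 2π√(r³/μ) = 2π√((5.815×10¹²)³ / 1.327×10²⁰).
r³/μ = 1.482×10¹⁸ s², so T = 2π × 1.217×10⁹ = 7.648×10⁹ s.
Converting: 7.648×10⁹ s ÷ 3600 = 2.125×10⁶ h.

T ≈ 2120000 h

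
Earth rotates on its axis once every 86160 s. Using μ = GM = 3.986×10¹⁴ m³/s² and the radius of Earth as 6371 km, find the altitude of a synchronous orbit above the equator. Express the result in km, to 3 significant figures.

A synchronous orbit has period T, so by Kepler's third law a = (μT²/4π²)^(1/3).
μT²/4π² = 3.986×10¹⁴ × (8.616×10⁴)² / 39.48 = 7.495×10²² m³.
a = 4.216×10⁷ m = 42163 km.
Altitude h = a − R = 42163 − 6371 = 35792 km.

h_sync ≈ 35800 km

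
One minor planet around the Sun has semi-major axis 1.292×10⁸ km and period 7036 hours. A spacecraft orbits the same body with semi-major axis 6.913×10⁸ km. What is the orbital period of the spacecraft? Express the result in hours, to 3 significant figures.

T₂ ≈ 87100 hours

Kepler's third law: T² ∝ a³, so T₂ = T₁ (a₂/a₁)^(3/2).
a₂/a₁ = 5.351, (a₂/a₁)^(3/2) = 12.38.
T₂ = 7036 × 12.38 = 87080 hours.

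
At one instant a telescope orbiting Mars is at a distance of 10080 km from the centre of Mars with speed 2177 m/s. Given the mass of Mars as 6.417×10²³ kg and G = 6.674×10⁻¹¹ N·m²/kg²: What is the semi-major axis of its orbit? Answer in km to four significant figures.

a ≈ 11400 km

μ = GM = 6.674×10⁻¹¹ × 6.417×10²³ = 4.283×10¹³ m³/s².
r = 1.008×10⁷ m.
Vis-viva rearranged: 1/a = 2/r − v²/μ = 1.984×10⁻⁷ − 1.107×10⁻⁷ = 8.775×10⁻⁸ m⁻¹.
a = 1.140×10⁷ m = 11396 km.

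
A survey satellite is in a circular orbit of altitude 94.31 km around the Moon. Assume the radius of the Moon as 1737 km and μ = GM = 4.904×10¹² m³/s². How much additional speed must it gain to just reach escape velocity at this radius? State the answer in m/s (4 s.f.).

r = 1737 + 94.31 = 1831.3 km = 1.8313×10⁶ m.
Circular speed v_c = √(μ/r) = 1636 m/s.
Escape speed v_esc = √(2μ/r) = √2 × v_c = 2314 m/s.
Δv = v_esc − v_c = 677.8 m/s.

Δv ≈ 677.8 m/s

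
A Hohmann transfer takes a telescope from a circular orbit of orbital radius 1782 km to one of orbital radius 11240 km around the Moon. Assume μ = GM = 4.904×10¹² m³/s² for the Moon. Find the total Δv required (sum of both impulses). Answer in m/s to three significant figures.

r₁ = 1782 km = 1.782×10⁶ m.
r₂ = 11240 km = 1.124×10⁷ m.
Transfer ellipse a_t = (r₁ + r₂)/2 = 6.511×10⁶ m.
At r₁: circular v_c1 = √(μ/r₁) = 1659 m/s; transfer-perilune v_p = √[μ(2/r₁ − 1/a_t)] = 2180 m/s.
Δv₁ = v_p − v_c1 = 520.7 m/s.
At r₂: circular v_c2 = √(μ/r₂) = 660.5 m/s; transfer-apolune v_a = √[μ(2/r₂ − 1/a_t)] = 345.6 m/s.
Δv₂ = v_c2 − v_a = 315.0 m/s.
Total Δv = Δv₁ + Δv₂ = 835.7 m/s.

Δv_total ≈ 836 m/s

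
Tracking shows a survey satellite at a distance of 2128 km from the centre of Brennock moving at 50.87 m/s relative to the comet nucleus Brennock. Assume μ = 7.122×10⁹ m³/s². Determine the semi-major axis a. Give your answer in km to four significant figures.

r = 2.128×10⁶ m.
Vis-viva rearranged: 1/a = 2/r − v²/μ = 9.398×10⁻⁷ − 3.633×10⁻⁷ = 5.765×10⁻⁷ m⁻¹.
a = 1.735×10⁶ m = 1734.6 km.

a ≈ 1735 km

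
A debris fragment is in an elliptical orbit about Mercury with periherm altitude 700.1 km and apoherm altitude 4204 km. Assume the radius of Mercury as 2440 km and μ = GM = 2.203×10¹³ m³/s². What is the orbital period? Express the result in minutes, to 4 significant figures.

T ≈ 241.4 minutes

r_p = 2440 + 700.1 = 3140.1 km = 3.1401×10⁶ m.
r_a = 2440 + 4204 = 6644.0 km = 6.6440×10⁶ m.
Semi-major axis a = (r_p + r_a)/2 = (3140.1 + 6644.0)/2 = 4892.1 km = 4.892×10⁶ m.
By Kepler's third law T = 2π√(a³/μ) = 2π × 2.305×10³ = 1.448×10⁴ s.
= 241.4 minutes.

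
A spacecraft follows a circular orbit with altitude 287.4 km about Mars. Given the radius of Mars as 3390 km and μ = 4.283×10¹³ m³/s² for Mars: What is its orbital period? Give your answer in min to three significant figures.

T ≈ 113 min

r = 3390 + 287.4 = 3677.4 km = 3.6774×10⁶ m.
Kepler's third law: T = 2π√(r³/μ) = 2π√((3.677×10⁶)³ / 4.283×10¹³).
r³/μ = 1.161×10⁶ s², so T = 2π × 1.078×10³ = 6.770×10³ s.
Converting: 6.770×10³ s ÷ 60.00 = 112.8 min.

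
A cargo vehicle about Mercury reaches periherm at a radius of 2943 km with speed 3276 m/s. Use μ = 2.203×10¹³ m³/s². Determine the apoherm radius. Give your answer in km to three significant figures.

apoherm radius ≈ 7450 km

r_p = 2.943×10⁶ m.
Specific energy ε = v²/2 − μ/r = -2.119×10⁶ J/kg, so a = −μ/(2ε) = 5.197×10⁶ m.
The apsides satisfy r_p + r_a = 2a, so the apoherm radius is 2a − r_p = 7.451×10⁶ m = 7451.1 km.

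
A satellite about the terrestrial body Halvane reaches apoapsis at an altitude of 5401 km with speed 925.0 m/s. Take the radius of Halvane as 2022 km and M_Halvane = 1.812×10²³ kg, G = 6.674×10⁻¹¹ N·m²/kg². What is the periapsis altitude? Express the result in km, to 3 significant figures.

μ = GM = 6.674×10⁻¹¹ × 1.812×10²³ = 1.209×10¹³ m³/s².
r_a = 2022 + 5401 = 7423.0 km = 7.423×10⁶ m.
Specific energy ε = v²/2 − μ/r = -1.201×10⁶ J/kg, so a = −μ/(2ε) = 5.033×10⁶ m.
The apsides satisfy r_p + r_a = 2a, so the periapsis radius is 2a − r_a = 2.643×10⁶ m = 2643.4 km.
Periapsis altitude = 2643.4 − 2022 = 621.40 km.

periapsis altitude ≈ 621 km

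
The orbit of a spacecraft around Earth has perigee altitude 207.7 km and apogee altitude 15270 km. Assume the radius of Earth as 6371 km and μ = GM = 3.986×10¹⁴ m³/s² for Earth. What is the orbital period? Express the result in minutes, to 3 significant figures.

r_p = 6371 + 207.7 = 6578.7 km = 6.5787×10⁶ m.
r_a = 6371 + 15270 = 21641 km = 2.1641×10⁷ m.
Semi-major axis a = (r_p + r_a)/2 = (6578.7 + 21641)/2 = 14110 km = 1.411×10⁷ m.
By Kepler's third law T = 2π√(a³/μ) = 2π × 2.655×10³ = 1.668×10⁴ s.
= 278.0 minutes.

T ≈ 278 minutes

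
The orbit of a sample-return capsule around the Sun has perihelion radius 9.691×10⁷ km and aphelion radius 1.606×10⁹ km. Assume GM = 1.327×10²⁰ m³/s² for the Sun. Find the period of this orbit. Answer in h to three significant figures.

T ≈ 119000 h

Semi-major axis a = (r_p + r_a)/2 = (9.6910×10⁷ + 1.6060×10⁹)/2 = 8.5146×10⁸ km = 8.515×10¹¹ m.
By Kepler's third law T = 2π√(a³/μ) = 2π × 6.820×10⁷ = 4.285×10⁸ s.
= 1.190×10⁵ h.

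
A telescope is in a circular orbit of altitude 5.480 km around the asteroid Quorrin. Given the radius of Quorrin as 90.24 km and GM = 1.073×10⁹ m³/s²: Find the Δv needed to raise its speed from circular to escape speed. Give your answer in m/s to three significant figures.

r = 90.24 + 5.480 = 95.720 km = 9.5720×10⁴ m.
Circular speed v_c = √(μ/r) = 105.9 m/s.
Escape speed v_esc = √(2μ/r) = √2 × v_c = 149.7 m/s.
Δv = v_esc − v_c = 43.86 m/s.

Δv ≈ 43.9 m/s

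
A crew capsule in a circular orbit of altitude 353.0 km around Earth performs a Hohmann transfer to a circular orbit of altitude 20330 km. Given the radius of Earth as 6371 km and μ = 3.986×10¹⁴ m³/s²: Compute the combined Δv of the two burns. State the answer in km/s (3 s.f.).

Δv_total ≈ 3.45 km/s

r₁ = 6371 + 353.0 = 6724.0 km = 6.7240×10⁶ m.
r₂ = 6371 + 20330 = 26701 km = 2.6701×10⁷ m.
Transfer ellipse a_t = (r₁ + r₂)/2 = 1.671×10⁷ m.
At r₁: circular v_c1 = √(μ/r₁) = 7699 m/s; transfer-perigee v_p = √[μ(2/r₁ − 1/a_t)] = 9732 m/s.
Δv₁ = v_p − v_c1 = 2033 m/s.
At r₂: circular v_c2 = √(μ/r₂) = 3864 m/s; transfer-apogee v_a = √[μ(2/r₂ − 1/a_t)] = 2451 m/s.
Δv₂ = v_c2 − v_a = 1413 m/s.
Total Δv = Δv₁ + Δv₂ = 3446 m/s = 3.446 km/s.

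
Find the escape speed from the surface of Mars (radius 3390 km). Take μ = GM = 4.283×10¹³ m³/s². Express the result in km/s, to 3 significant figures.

r = R = 3.390×10⁶ m.
Escape speed v_esc = √(2μ/r) = √(2 × 4.283×10¹³ / 3.390×10⁶) = √(2.527×10⁷) = 5027 m/s.
= 5.027 km/s.

v_esc ≈ 5.03 km/s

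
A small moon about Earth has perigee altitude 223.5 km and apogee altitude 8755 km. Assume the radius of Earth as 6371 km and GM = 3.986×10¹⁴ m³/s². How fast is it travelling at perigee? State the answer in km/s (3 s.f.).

v ≈ 9.18 km/s

r_p = 6371 + 223.5 = 6594.5 km = 6.5945×10⁶ m.
r_a = 6371 + 8755 = 15126 km = 1.5126×10⁷ m.
Semi-major axis a = (r_p + r_a)/2 = 10860 km = 1.086×10⁷ m.
Vis-viva: v² = μ(2/r − 1/a) = 3.986×10¹⁴ × (3.033×10⁻⁷ − 9.208×10⁻⁸) = 8.419×10⁷ m²/s².
v = 9175 m/s = 9.175 km/s.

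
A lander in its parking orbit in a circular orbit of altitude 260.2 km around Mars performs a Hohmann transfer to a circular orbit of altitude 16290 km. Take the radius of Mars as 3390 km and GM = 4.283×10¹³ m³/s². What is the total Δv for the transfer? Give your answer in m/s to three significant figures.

Δv_total ≈ 1670 m/s

r₁ = 3390 + 260.2 = 3650.2 km = 3.6502×10⁶ m.
r₂ = 3390 + 16290 = 19680 km = 1.9680×10⁷ m.
Transfer ellipse a_t = (r₁ + r₂)/2 = 1.167×10⁷ m.
At r₁: circular v_c1 = √(μ/r₁) = 3425 m/s; transfer-periapsis v_p = √[μ(2/r₁ − 1/a_t)] = 4449 m/s.
Δv₁ = v_p − v_c1 = 1024 m/s.
At r₂: circular v_c2 = √(μ/r₂) = 1475 m/s; transfer-apoapsis v_a = √[μ(2/r₂ − 1/a_t)] = 825.2 m/s.
Δv₂ = v_c2 − v_a = 650.0 m/s.
Total Δv = Δv₁ + Δv₂ = 1674 m/s.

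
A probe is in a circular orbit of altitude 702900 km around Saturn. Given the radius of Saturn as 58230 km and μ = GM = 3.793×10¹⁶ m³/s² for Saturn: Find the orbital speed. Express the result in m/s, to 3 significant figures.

v ≈ 7060 m/s

r = 58230 + 702900 = 761130 km = 7.6113×10⁸ m.
For a circular orbit v = √(μ/r) = √(3.793×10¹⁶ / 7.611×10⁸) = √(4.983×10⁷) = 7059 m/s.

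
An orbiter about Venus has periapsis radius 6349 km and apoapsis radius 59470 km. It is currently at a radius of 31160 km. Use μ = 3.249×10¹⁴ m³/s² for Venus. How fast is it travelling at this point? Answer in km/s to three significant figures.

Semi-major axis a = (r_p + r_a)/2 = 32910 km = 3.291×10⁷ m.
Vis-viva: v² = μ(2/r − 1/a) = 3.249×10¹⁴ × (6.418×10⁻⁸ − 3.039×10⁻⁸) = 1.098×10⁷ m²/s².
v = 3314 m/s = 3.314 km/s.

v ≈ 3.31 km/s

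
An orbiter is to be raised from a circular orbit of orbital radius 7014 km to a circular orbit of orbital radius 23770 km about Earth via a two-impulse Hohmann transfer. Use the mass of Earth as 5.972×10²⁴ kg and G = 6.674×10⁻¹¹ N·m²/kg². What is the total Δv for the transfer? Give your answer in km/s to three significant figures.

Δv_total ≈ 3.16 km/s

μ = GM = 6.674×10⁻¹¹ × 5.972×10²⁴ = 3.986×10¹⁴ m³/s².
r₁ = 7014 km = 7.014×10⁶ m.
r₂ = 23770 km = 2.377×10⁷ m.
Transfer ellipse a_t = (r₁ + r₂)/2 = 1.539×10⁷ m.
At r₁: circular v_c1 = √(μ/r₁) = 7538 m/s; transfer-perigee v_p = √[μ(2/r₁ − 1/a_t)] = 9368 m/s.
Δv₁ = v_p − v_c1 = 1830 m/s.
At r₂: circular v_c2 = √(μ/r₂) = 4095 m/s; transfer-apogee v_a = √[μ(2/r₂ − 1/a_t)] = 2764 m/s.
Δv₂ = v_c2 − v_a = 1331 m/s.
Total Δv = Δv₁ + Δv₂ = 3160 m/s = 3.160 km/s.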